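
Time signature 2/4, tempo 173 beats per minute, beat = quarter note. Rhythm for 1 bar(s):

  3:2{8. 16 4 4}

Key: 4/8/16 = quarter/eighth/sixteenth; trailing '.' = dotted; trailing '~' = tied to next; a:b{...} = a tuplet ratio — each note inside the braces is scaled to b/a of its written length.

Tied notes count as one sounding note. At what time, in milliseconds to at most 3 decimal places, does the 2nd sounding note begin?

note 2 onset = 1/2b = 173.41ms

1. 0.0ms @ 0 + 173.41ms (1/2)
2. 173.41ms @ 1/2 + 57.803ms (1/6)
3. 231.214ms @ 2/3 + 231.214ms (2/3)
4. 462.428ms @ 4/3 + 231.214ms (2/3)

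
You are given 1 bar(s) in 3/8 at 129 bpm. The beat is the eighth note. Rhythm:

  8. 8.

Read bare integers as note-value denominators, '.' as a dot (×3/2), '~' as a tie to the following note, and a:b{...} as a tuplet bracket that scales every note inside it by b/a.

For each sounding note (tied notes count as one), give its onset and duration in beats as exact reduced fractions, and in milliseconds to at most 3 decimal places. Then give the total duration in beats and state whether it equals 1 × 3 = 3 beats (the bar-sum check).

1) 0.0ms=0b +697.674ms=3/2b
2) 697.674ms=3/2b +697.674ms=3/2b
Σ=3b of 3 (129bpm 3/8) — PASS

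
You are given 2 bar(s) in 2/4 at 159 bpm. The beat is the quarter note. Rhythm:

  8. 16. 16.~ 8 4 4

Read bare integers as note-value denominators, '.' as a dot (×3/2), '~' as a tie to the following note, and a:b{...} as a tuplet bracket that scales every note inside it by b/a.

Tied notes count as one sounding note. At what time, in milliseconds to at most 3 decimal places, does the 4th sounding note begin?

1. 0.0ms @ 0 + 283.019ms (3/4)
2. 283.019ms @ 3/4 + 141.509ms (3/8)
3. 424.528ms @ 9/8 + 330.189ms (7/8)
4. 754.717ms @ 2 + 377.358ms (1)
5. 1132.075ms @ 3 + 377.358ms (1)

note 4 onset = 2b = 754.717ms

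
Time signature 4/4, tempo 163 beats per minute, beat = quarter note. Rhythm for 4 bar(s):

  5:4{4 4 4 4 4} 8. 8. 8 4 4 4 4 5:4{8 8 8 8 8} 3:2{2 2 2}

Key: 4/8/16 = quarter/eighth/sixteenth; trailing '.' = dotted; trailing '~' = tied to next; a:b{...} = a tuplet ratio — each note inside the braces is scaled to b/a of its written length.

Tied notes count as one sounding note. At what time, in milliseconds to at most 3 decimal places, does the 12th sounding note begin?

note 12 onset = 9b = 3312.883ms

1. 0.0ms @ 0 + 294.479ms (4/5)
2. 294.479ms @ 4/5 + 294.479ms (4/5)
3. 588.957ms @ 8/5 + 294.479ms (4/5)
4. 883.436ms @ 12/5 + 294.479ms (4/5)
5. 1177.914ms @ 16/5 + 294.479ms (4/5)
6. 1472.393ms @ 4 + 276.074ms (3/4)
7. 1748.466ms @ 19/4 + 276.074ms (3/4)
8. 2024.54ms @ 11/2 + 184.049ms (1/2)
9. 2208.589ms @ 6 + 368.098ms (1)
10. 2576.687ms @ 7 + 368.098ms (1)
11. 2944.785ms @ 8 + 368.098ms (1)
12. 3312.883ms @ 9 + 368.098ms (1)
13. 3680.982ms @ 10 + 147.239ms (2/5)
14. 3828.221ms @ 52/5 + 147.239ms (2/5)
15. 3975.46ms @ 54/5 + 147.239ms (2/5)
16. 4122.699ms @ 56/5 + 147.239ms (2/5)
17. 4269.939ms @ 58/5 + 147.239ms (2/5)
18. 4417.178ms @ 12 + 490.798ms (4/3)
19. 4907.975ms @ 40/3 + 490.798ms (4/3)
20. 5398.773ms @ 44/3 + 490.798ms (4/3)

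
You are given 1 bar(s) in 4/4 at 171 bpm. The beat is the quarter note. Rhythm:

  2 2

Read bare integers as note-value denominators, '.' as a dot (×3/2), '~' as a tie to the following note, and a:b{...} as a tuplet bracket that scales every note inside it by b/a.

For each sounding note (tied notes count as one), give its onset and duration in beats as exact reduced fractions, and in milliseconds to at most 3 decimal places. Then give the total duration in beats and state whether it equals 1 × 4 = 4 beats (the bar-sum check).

1) 0.0ms=0b +701.754ms=2b
2) 701.754ms=2b +701.754ms=2b
Σ=4b of 4 (171bpm 4/4) — PASS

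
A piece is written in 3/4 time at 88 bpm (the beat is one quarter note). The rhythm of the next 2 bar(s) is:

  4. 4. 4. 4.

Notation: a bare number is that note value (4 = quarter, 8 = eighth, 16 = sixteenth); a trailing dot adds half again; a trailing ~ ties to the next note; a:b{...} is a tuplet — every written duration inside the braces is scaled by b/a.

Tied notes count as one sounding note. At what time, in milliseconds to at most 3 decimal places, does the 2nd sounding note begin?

1. 0.0ms @ 0 + 1022.727ms (3/2)
2. 1022.727ms @ 3/2 + 1022.727ms (3/2)
3. 2045.455ms @ 3 + 1022.727ms (3/2)
4. 3068.182ms @ 9/2 + 1022.727ms (3/2)

note 2 onset = 3/2b = 1022.727ms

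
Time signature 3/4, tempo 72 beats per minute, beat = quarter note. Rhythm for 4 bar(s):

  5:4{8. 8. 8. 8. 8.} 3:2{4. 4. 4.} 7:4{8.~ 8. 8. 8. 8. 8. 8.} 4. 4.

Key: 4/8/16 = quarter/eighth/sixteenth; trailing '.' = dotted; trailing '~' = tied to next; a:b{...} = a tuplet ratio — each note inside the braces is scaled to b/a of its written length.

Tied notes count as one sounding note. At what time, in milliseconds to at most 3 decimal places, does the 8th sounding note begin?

note 8 onset = 5b = 4166.667ms

1. 0.0ms @ 0 + 500.0ms (3/5)
2. 500.0ms @ 3/5 + 500.0ms (3/5)
3. 1000.0ms @ 6/5 + 500.0ms (3/5)
4. 1500.0ms @ 9/5 + 500.0ms (3/5)
5. 2000.0ms @ 12/5 + 500.0ms (3/5)
6. 2500.0ms @ 3 + 833.333ms (1)
7. 3333.333ms @ 4 + 833.333ms (1)
8. 4166.667ms @ 5 + 833.333ms (1)
9. 5000.0ms @ 6 + 714.286ms (6/7)
10. 5714.286ms @ 48/7 + 357.143ms (3/7)
11. 6071.429ms @ 51/7 + 357.143ms (3/7)
12. 6428.571ms @ 54/7 + 357.143ms (3/7)
13. 6785.714ms @ 57/7 + 357.143ms (3/7)
14. 7142.857ms @ 60/7 + 357.143ms (3/7)
15. 7500.0ms @ 9 + 1250.0ms (3/2)
16. 8750.0ms @ 21/2 + 1250.0ms (3/2)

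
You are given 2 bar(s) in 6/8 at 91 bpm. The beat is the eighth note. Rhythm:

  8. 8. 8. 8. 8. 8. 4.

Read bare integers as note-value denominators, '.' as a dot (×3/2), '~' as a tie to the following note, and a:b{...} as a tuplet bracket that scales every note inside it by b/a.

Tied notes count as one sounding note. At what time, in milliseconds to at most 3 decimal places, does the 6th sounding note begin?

1. 0.0ms @ 0 + 989.011ms (3/2)
2. 989.011ms @ 3/2 + 989.011ms (3/2)
3. 1978.022ms @ 3 + 989.011ms (3/2)
4. 2967.033ms @ 9/2 + 989.011ms (3/2)
5. 3956.044ms @ 6 + 989.011ms (3/2)
6. 4945.055ms @ 15/2 + 989.011ms (3/2)
7. 5934.066ms @ 9 + 1978.022ms (3)

note 6 onset = 15/2b = 4945.055ms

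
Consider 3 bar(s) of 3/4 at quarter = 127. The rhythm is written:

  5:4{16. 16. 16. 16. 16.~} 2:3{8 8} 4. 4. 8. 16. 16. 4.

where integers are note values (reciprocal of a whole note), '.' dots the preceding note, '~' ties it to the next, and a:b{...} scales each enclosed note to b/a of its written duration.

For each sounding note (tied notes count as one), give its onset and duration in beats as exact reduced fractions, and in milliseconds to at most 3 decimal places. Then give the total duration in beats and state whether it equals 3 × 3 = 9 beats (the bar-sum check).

1) 0.0ms=0b +141.732ms=3/10b
2) 141.732ms=3/10b +141.732ms=3/10b
3) 283.465ms=3/5b +141.732ms=3/10b
4) 425.197ms=9/10b +141.732ms=3/10b
5) 566.929ms=6/5b +496.063ms=21/20b
6) 1062.992ms=9/4b +354.331ms=3/4b
7) 1417.323ms=3b +708.661ms=3/2b
8) 2125.984ms=9/2b +708.661ms=3/2b
9) 2834.646ms=6b +354.331ms=3/4b
10) 3188.976ms=27/4b +177.165ms=3/8b
11) 3366.142ms=57/8b +177.165ms=3/8b
12) 3543.307ms=15/2b +708.661ms=3/2b
Σ=9b of 9 (127bpm 3/4) — PASS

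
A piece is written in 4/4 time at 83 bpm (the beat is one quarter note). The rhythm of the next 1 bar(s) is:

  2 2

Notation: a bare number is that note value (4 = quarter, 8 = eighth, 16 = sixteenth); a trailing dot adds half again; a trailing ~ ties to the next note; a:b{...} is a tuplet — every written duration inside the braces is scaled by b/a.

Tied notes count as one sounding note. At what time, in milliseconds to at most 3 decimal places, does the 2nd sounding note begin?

note 2 onset = 2b = 1445.783ms

1. 0.0ms @ 0 + 1445.783ms (2)
2. 1445.783ms @ 2 + 1445.783ms (2)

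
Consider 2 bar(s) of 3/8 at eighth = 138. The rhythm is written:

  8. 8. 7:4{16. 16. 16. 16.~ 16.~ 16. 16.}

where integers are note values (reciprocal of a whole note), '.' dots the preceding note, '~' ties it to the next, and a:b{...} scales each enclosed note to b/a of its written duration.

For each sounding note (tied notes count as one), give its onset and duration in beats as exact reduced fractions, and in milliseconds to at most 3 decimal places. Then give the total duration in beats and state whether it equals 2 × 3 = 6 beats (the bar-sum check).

1) 0.0ms=0b +652.174ms=3/2b
2) 652.174ms=3/2b +652.174ms=3/2b
3) 1304.348ms=3b +186.335ms=3/7b
4) 1490.683ms=24/7b +186.335ms=3/7b
5) 1677.019ms=27/7b +186.335ms=3/7b
6) 1863.354ms=30/7b +559.006ms=9/7b
7) 2422.36ms=39/7b +186.335ms=3/7b
Σ=6b of 6 (138bpm 3/8) — PASS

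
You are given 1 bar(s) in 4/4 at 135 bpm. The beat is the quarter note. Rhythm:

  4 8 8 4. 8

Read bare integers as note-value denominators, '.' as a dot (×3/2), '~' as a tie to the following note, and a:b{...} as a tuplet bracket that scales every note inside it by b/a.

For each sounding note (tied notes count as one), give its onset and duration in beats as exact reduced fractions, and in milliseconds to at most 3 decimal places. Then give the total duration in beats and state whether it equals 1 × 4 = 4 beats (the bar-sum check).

1) 0.0ms=0b +444.444ms=1b
2) 444.444ms=1b +222.222ms=1/2b
3) 666.667ms=3/2b +222.222ms=1/2b
4) 888.889ms=2b +666.667ms=3/2b
5) 1555.556ms=7/2b +222.222ms=1/2b
Σ=4b of 4 (135bpm 4/4) — PASS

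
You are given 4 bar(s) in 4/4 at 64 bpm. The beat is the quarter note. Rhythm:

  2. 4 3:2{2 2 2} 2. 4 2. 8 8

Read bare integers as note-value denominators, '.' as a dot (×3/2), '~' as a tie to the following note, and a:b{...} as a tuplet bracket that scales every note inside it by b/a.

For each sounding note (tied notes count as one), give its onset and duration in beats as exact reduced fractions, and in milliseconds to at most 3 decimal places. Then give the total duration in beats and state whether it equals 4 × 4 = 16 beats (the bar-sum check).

1) 0.0ms=0b +2812.5ms=3b
2) 2812.5ms=3b +937.5ms=1b
3) 3750.0ms=4b +1250.0ms=4/3b
4) 5000.0ms=16/3b +1250.0ms=4/3b
5) 6250.0ms=20/3b +1250.0ms=4/3b
6) 7500.0ms=8b +2812.5ms=3b
7) 10312.5ms=11b +937.5ms=1b
8) 11250.0ms=12b +2812.5ms=3b
9) 14062.5ms=15b +468.75ms=1/2b
10) 14531.25ms=31/2b +468.75ms=1/2b
Σ=16b of 16 (64bpm 4/4) — PASS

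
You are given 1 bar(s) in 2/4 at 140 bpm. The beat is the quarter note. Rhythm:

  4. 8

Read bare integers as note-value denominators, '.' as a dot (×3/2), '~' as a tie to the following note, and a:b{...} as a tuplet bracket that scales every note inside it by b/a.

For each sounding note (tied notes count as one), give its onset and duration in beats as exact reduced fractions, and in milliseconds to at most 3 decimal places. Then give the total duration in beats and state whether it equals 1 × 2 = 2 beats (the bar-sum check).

1) 0.0ms=0b +642.857ms=3/2b
2) 642.857ms=3/2b +214.286ms=1/2b
Σ=2b of 2 (140bpm 2/4) — PASS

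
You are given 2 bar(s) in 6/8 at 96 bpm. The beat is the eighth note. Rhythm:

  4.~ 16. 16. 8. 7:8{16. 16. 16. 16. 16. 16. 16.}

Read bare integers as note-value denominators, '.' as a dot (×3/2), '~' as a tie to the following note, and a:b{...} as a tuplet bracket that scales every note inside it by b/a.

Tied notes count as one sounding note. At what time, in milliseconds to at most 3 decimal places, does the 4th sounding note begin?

note 4 onset = 6b = 3750.0ms

1. 0.0ms @ 0 + 2343.75ms (15/4)
2. 2343.75ms @ 15/4 + 468.75ms (3/4)
3. 2812.5ms @ 9/2 + 937.5ms (3/2)
4. 3750.0ms @ 6 + 535.714ms (6/7)
5. 4285.714ms @ 48/7 + 535.714ms (6/7)
6. 4821.429ms @ 54/7 + 535.714ms (6/7)
7. 5357.143ms @ 60/7 + 535.714ms (6/7)
8. 5892.857ms @ 66/7 + 535.714ms (6/7)
9. 6428.571ms @ 72/7 + 535.714ms (6/7)
10. 6964.286ms @ 78/7 + 535.714ms (6/7)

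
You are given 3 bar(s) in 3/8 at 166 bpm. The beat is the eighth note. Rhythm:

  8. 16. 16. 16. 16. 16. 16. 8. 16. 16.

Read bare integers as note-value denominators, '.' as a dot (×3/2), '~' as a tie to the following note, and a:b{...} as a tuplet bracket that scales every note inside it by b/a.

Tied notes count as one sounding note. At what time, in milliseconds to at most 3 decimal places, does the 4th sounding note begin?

note 4 onset = 3b = 1084.337ms

1. 0.0ms @ 0 + 542.169ms (3/2)
2. 542.169ms @ 3/2 + 271.084ms (3/4)
3. 813.253ms @ 9/4 + 271.084ms (3/4)
4. 1084.337ms @ 3 + 271.084ms (3/4)
5. 1355.422ms @ 15/4 + 271.084ms (3/4)
6. 1626.506ms @ 9/2 + 271.084ms (3/4)
7. 1897.59ms @ 21/4 + 271.084ms (3/4)
8. 2168.675ms @ 6 + 542.169ms (3/2)
9. 2710.843ms @ 15/2 + 271.084ms (3/4)
10. 2981.928ms @ 33/4 + 271.084ms (3/4)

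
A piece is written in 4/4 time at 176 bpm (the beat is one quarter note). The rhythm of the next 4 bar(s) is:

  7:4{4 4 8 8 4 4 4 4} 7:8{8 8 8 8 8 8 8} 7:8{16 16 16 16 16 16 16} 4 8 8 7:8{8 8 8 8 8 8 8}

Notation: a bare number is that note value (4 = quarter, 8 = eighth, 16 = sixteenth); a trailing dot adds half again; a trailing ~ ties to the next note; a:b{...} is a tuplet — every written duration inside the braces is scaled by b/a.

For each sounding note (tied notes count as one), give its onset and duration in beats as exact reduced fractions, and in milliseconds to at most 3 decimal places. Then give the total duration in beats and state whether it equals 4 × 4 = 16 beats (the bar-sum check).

1) 0.0ms=0b +194.805ms=4/7b
2) 194.805ms=4/7b +194.805ms=4/7b
3) 389.61ms=8/7b +97.403ms=2/7b
4) 487.013ms=10/7b +97.403ms=2/7b
5) 584.416ms=12/7b +194.805ms=4/7b
6) 779.221ms=16/7b +194.805ms=4/7b
7) 974.026ms=20/7b +194.805ms=4/7b
8) 1168.831ms=24/7b +194.805ms=4/7b
9) 1363.636ms=4b +194.805ms=4/7b
10) 1558.442ms=32/7b +194.805ms=4/7b
11) 1753.247ms=36/7b +194.805ms=4/7b
12) 1948.052ms=40/7b +194.805ms=4/7b
13) 2142.857ms=44/7b +194.805ms=4/7b
14) 2337.662ms=48/7b +194.805ms=4/7b
15) 2532.468ms=52/7b +194.805ms=4/7b
16) 2727.273ms=8b +97.403ms=2/7b
17) 2824.675ms=58/7b +97.403ms=2/7b
18) 2922.078ms=60/7b +97.403ms=2/7b
19) 3019.481ms=62/7b +97.403ms=2/7b
20) 3116.883ms=64/7b +97.403ms=2/7b
21) 3214.286ms=66/7b +97.403ms=2/7b
22) 3311.688ms=68/7b +97.403ms=2/7b
23) 3409.091ms=10b +340.909ms=1b
24) 3750.0ms=11b +170.455ms=1/2b
25) 3920.455ms=23/2b +170.455ms=1/2b
26) 4090.909ms=12b +194.805ms=4/7b
27) 4285.714ms=88/7b +194.805ms=4/7b
28) 4480.519ms=92/7b +194.805ms=4/7b
29) 4675.325ms=96/7b +194.805ms=4/7b
30) 4870.13ms=100/7b +194.805ms=4/7b
31) 5064.935ms=104/7b +194.805ms=4/7b
32) 5259.74ms=108/7b +194.805ms=4/7b
Σ=16b of 16 (176bpm 4/4) — PASS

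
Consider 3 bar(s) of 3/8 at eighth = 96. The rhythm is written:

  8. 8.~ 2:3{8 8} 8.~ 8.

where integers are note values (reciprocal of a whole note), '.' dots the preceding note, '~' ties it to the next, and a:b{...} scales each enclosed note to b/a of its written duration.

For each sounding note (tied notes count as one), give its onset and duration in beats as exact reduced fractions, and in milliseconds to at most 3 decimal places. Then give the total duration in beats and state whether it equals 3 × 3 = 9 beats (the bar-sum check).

1) 0.0ms=0b +937.5ms=3/2b
2) 937.5ms=3/2b +1875.0ms=3b
3) 2812.5ms=9/2b +937.5ms=3/2b
4) 3750.0ms=6b +1875.0ms=3b
Σ=9b of 9 (96bpm 3/8) — PASS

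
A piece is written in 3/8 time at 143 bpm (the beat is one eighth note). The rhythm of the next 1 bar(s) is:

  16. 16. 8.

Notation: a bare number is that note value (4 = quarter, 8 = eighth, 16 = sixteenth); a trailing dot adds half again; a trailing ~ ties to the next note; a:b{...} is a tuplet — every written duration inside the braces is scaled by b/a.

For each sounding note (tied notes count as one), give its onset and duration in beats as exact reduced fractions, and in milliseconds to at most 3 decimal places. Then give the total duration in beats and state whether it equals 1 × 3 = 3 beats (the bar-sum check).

1) 0.0ms=0b +314.685ms=3/4b
2) 314.685ms=3/4b +314.685ms=3/4b
3) 629.371ms=3/2b +629.371ms=3/2b
Σ=3b of 3 (143bpm 3/8) — PASS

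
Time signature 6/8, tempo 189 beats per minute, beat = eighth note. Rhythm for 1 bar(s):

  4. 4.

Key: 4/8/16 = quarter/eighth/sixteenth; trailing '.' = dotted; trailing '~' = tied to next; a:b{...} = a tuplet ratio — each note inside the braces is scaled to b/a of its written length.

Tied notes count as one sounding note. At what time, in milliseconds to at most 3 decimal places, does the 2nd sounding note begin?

note 2 onset = 3b = 952.381ms

1. 0.0ms @ 0 + 952.381ms (3)
2. 952.381ms @ 3 + 952.381ms (3)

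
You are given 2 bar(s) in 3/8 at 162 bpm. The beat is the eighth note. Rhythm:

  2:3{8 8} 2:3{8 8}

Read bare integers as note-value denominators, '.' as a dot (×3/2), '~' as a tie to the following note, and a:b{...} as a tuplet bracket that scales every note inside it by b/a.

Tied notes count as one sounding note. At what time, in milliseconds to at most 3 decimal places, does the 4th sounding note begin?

note 4 onset = 9/2b = 1666.667ms

1. 0.0ms @ 0 + 555.556ms (3/2)
2. 555.556ms @ 3/2 + 555.556ms (3/2)
3. 1111.111ms @ 3 + 555.556ms (3/2)
4. 1666.667ms @ 9/2 + 555.556ms (3/2)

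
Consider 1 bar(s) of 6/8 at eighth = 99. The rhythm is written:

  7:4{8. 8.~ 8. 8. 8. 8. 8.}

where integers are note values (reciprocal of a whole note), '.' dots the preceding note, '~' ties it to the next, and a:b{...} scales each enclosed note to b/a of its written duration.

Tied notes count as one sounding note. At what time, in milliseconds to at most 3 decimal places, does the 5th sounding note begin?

1. 0.0ms @ 0 + 519.481ms (6/7)
2. 519.481ms @ 6/7 + 1038.961ms (12/7)
3. 1558.442ms @ 18/7 + 519.481ms (6/7)
4. 2077.922ms @ 24/7 + 519.481ms (6/7)
5. 2597.403ms @ 30/7 + 519.481ms (6/7)
6. 3116.883ms @ 36/7 + 519.481ms (6/7)

note 5 onset = 30/7b = 2597.403ms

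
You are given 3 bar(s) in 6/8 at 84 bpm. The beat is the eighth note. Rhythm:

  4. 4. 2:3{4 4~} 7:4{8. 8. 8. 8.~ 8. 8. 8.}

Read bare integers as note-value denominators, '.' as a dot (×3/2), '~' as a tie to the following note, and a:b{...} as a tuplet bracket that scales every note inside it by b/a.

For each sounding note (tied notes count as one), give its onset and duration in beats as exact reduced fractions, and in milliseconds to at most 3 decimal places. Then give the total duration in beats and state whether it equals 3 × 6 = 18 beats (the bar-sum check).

1) 0.0ms=0b +2142.857ms=3b
2) 2142.857ms=3b +2142.857ms=3b
3) 4285.714ms=6b +2142.857ms=3b
4) 6428.571ms=9b +2755.102ms=27/7b
5) 9183.673ms=90/7b +612.245ms=6/7b
6) 9795.918ms=96/7b +612.245ms=6/7b
7) 10408.163ms=102/7b +1224.49ms=12/7b
8) 11632.653ms=114/7b +612.245ms=6/7b
9) 12244.898ms=120/7b +612.245ms=6/7b
Σ=18b of 18 (84bpm 6/8) — PASS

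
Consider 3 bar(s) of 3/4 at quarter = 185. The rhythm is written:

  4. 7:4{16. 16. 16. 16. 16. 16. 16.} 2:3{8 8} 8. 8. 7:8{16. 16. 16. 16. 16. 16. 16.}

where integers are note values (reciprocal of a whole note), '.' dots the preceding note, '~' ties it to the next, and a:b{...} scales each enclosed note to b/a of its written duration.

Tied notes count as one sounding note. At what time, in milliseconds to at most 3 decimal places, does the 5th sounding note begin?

note 5 onset = 15/7b = 694.981ms

1. 0.0ms @ 0 + 486.486ms (3/2)
2. 486.486ms @ 3/2 + 69.498ms (3/14)
3. 555.985ms @ 12/7 + 69.498ms (3/14)
4. 625.483ms @ 27/14 + 69.498ms (3/14)
5. 694.981ms @ 15/7 + 69.498ms (3/14)
6. 764.479ms @ 33/14 + 69.498ms (3/14)
7. 833.977ms @ 18/7 + 69.498ms (3/14)
8. 903.475ms @ 39/14 + 69.498ms (3/14)
9. 972.973ms @ 3 + 243.243ms (3/4)
10. 1216.216ms @ 15/4 + 243.243ms (3/4)
11. 1459.459ms @ 9/2 + 243.243ms (3/4)
12. 1702.703ms @ 21/4 + 243.243ms (3/4)
13. 1945.946ms @ 6 + 138.996ms (3/7)
14. 2084.942ms @ 45/7 + 138.996ms (3/7)
15. 2223.938ms @ 48/7 + 138.996ms (3/7)
16. 2362.934ms @ 51/7 + 138.996ms (3/7)
17. 2501.931ms @ 54/7 + 138.996ms (3/7)
18. 2640.927ms @ 57/7 + 138.996ms (3/7)
19. 2779.923ms @ 60/7 + 138.996ms (3/7)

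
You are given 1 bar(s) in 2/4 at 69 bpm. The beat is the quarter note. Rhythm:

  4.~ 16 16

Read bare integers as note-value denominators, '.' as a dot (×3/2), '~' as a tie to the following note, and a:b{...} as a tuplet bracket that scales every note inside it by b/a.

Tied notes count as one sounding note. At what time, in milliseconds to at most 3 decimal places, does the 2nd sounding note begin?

note 2 onset = 7/4b = 1521.739ms

1. 0.0ms @ 0 + 1521.739ms (7/4)
2. 1521.739ms @ 7/4 + 217.391ms (1/4)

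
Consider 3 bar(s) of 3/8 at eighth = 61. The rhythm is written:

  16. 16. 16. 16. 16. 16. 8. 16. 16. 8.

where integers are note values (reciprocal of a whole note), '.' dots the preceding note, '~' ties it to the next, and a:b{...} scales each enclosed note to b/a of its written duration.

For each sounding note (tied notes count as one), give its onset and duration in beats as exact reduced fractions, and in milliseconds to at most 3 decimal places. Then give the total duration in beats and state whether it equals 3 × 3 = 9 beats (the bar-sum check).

1) 0.0ms=0b +737.705ms=3/4b
2) 737.705ms=3/4b +737.705ms=3/4b
3) 1475.41ms=3/2b +737.705ms=3/4b
4) 2213.115ms=9/4b +737.705ms=3/4b
5) 2950.82ms=3b +737.705ms=3/4b
6) 3688.525ms=15/4b +737.705ms=3/4b
7) 4426.23ms=9/2b +1475.41ms=3/2b
8) 5901.639ms=6b +737.705ms=3/4b
9) 6639.344ms=27/4b +737.705ms=3/4b
10) 7377.049ms=15/2b +1475.41ms=3/2b
Σ=9b of 9 (61bpm 3/8) — PASS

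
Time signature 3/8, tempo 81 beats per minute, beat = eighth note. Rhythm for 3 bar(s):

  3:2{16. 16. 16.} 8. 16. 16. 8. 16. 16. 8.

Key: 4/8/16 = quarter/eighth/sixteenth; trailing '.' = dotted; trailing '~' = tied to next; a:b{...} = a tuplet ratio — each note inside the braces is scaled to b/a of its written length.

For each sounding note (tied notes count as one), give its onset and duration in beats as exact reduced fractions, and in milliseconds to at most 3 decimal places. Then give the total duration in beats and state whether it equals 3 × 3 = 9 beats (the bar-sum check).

1) 0.0ms=0b +370.37ms=1/2b
2) 370.37ms=1/2b +370.37ms=1/2b
3) 740.741ms=1b +370.37ms=1/2b
4) 1111.111ms=3/2b +1111.111ms=3/2b
5) 2222.222ms=3b +555.556ms=3/4b
6) 2777.778ms=15/4b +555.556ms=3/4b
7) 3333.333ms=9/2b +1111.111ms=3/2b
8) 4444.444ms=6b +555.556ms=3/4b
9) 5000.0ms=27/4b +555.556ms=3/4b
10) 5555.556ms=15/2b +1111.111ms=3/2b
Σ=9b of 9 (81bpm 3/8) — PASS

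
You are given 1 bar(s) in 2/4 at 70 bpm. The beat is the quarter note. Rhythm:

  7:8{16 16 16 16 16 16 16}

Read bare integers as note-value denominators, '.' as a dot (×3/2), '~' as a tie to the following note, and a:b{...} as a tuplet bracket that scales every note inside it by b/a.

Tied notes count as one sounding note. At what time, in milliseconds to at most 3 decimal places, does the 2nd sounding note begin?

1. 0.0ms @ 0 + 244.898ms (2/7)
2. 244.898ms @ 2/7 + 244.898ms (2/7)
3. 489.796ms @ 4/7 + 244.898ms (2/7)
4. 734.694ms @ 6/7 + 244.898ms (2/7)
5. 979.592ms @ 8/7 + 244.898ms (2/7)
6. 1224.49ms @ 10/7 + 244.898ms (2/7)
7. 1469.388ms @ 12/7 + 244.898ms (2/7)

note 2 onset = 2/7b = 244.898ms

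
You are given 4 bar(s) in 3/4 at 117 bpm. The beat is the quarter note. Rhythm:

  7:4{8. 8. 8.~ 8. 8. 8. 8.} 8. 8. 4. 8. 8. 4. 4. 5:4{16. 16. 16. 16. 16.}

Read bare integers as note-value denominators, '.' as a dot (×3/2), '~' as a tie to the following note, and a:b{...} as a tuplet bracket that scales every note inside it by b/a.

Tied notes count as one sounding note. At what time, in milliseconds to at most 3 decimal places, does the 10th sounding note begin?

note 10 onset = 6b = 3076.923ms

1. 0.0ms @ 0 + 219.78ms (3/7)
2. 219.78ms @ 3/7 + 219.78ms (3/7)
3. 439.56ms @ 6/7 + 439.56ms (6/7)
4. 879.121ms @ 12/7 + 219.78ms (3/7)
5. 1098.901ms @ 15/7 + 219.78ms (3/7)
6. 1318.681ms @ 18/7 + 219.78ms (3/7)
7. 1538.462ms @ 3 + 384.615ms (3/4)
8. 1923.077ms @ 15/4 + 384.615ms (3/4)
9. 2307.692ms @ 9/2 + 769.231ms (3/2)
10. 3076.923ms @ 6 + 384.615ms (3/4)
11. 3461.538ms @ 27/4 + 384.615ms (3/4)
12. 3846.154ms @ 15/2 + 769.231ms (3/2)
13. 4615.385ms @ 9 + 769.231ms (3/2)
14. 5384.615ms @ 21/2 + 153.846ms (3/10)
15. 5538.462ms @ 54/5 + 153.846ms (3/10)
16. 5692.308ms @ 111/10 + 153.846ms (3/10)
17. 5846.154ms @ 57/5 + 153.846ms (3/10)
18. 6000.0ms @ 117/10 + 153.846ms (3/10)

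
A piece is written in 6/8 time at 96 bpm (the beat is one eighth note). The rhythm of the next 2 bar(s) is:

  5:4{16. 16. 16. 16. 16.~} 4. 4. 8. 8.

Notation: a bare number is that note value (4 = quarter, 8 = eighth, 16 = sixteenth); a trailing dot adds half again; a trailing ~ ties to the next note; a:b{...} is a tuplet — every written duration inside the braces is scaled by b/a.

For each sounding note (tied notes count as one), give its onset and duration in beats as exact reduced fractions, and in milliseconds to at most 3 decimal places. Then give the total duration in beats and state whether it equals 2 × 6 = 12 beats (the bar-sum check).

1) 0.0ms=0b +375.0ms=3/5b
2) 375.0ms=3/5b +375.0ms=3/5b
3) 750.0ms=6/5b +375.0ms=3/5b
4) 1125.0ms=9/5b +375.0ms=3/5b
5) 1500.0ms=12/5b +2250.0ms=18/5b
6) 3750.0ms=6b +1875.0ms=3b
7) 5625.0ms=9b +937.5ms=3/2b
8) 6562.5ms=21/2b +937.5ms=3/2b
Σ=12b of 12 (96bpm 6/8) — PASS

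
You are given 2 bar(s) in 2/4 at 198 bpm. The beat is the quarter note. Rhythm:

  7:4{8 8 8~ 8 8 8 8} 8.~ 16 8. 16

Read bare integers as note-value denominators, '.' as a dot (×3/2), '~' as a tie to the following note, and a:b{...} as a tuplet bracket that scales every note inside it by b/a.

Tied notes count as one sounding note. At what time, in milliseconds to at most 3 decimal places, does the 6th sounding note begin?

note 6 onset = 12/7b = 519.481ms

1. 0.0ms @ 0 + 86.58ms (2/7)
2. 86.58ms @ 2/7 + 86.58ms (2/7)
3. 173.16ms @ 4/7 + 173.16ms (4/7)
4. 346.32ms @ 8/7 + 86.58ms (2/7)
5. 432.9ms @ 10/7 + 86.58ms (2/7)
6. 519.481ms @ 12/7 + 86.58ms (2/7)
7. 606.061ms @ 2 + 303.03ms (1)
8. 909.091ms @ 3 + 227.273ms (3/4)
9. 1136.364ms @ 15/4 + 75.758ms (1/4)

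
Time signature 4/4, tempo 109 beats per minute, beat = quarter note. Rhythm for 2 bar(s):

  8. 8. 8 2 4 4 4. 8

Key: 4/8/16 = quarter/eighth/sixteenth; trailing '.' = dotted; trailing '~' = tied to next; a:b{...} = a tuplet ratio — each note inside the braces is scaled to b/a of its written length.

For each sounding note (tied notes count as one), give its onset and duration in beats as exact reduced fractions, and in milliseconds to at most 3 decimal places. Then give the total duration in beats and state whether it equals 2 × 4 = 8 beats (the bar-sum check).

1) 0.0ms=0b +412.844ms=3/4b
2) 412.844ms=3/4b +412.844ms=3/4b
3) 825.688ms=3/2b +275.229ms=1/2b
4) 1100.917ms=2b +1100.917ms=2b
5) 2201.835ms=4b +550.459ms=1b
6) 2752.294ms=5b +550.459ms=1b
7) 3302.752ms=6b +825.688ms=3/2b
8) 4128.44ms=15/2b +275.229ms=1/2b
Σ=8b of 8 (109bpm 4/4) — PASS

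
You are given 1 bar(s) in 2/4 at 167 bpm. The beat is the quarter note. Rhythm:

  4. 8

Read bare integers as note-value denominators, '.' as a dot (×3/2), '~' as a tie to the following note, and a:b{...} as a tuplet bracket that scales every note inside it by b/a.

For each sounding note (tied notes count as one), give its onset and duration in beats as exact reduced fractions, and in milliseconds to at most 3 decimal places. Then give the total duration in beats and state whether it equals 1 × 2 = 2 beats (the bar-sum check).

1) 0.0ms=0b +538.922ms=3/2b
2) 538.922ms=3/2b +179.641ms=1/2b
Σ=2b of 2 (167bpm 2/4) — PASS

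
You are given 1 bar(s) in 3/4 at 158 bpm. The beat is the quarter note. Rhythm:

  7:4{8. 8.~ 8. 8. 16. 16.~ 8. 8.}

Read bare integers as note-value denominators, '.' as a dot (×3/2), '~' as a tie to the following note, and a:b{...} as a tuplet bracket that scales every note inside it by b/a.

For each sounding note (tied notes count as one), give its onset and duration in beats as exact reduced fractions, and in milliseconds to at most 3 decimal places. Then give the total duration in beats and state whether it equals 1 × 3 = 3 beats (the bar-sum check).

1) 0.0ms=0b +162.749ms=3/7b
2) 162.749ms=3/7b +325.497ms=6/7b
3) 488.246ms=9/7b +162.749ms=3/7b
4) 650.995ms=12/7b +81.374ms=3/14b
5) 732.369ms=27/14b +244.123ms=9/14b
6) 976.492ms=18/7b +162.749ms=3/7b
Σ=3b of 3 (158bpm 3/4) — PASS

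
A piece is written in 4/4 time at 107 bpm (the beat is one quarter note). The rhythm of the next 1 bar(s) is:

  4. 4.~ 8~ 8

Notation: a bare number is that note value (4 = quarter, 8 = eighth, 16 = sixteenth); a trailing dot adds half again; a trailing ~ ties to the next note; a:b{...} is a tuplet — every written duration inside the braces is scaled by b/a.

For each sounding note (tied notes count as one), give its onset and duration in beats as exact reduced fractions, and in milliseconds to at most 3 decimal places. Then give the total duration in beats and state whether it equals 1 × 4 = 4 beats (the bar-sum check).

1) 0.0ms=0b +841.121ms=3/2b
2) 841.121ms=3/2b +1401.869ms=5/2b
Σ=4b of 4 (107bpm 4/4) — PASS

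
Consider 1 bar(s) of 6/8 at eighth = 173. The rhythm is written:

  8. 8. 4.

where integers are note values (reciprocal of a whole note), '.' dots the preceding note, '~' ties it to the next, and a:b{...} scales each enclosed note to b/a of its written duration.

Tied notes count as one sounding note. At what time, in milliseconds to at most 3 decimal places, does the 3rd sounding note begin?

note 3 onset = 3b = 1040.462ms

1. 0.0ms @ 0 + 520.231ms (3/2)
2. 520.231ms @ 3/2 + 520.231ms (3/2)
3. 1040.462ms @ 3 + 1040.462ms (3)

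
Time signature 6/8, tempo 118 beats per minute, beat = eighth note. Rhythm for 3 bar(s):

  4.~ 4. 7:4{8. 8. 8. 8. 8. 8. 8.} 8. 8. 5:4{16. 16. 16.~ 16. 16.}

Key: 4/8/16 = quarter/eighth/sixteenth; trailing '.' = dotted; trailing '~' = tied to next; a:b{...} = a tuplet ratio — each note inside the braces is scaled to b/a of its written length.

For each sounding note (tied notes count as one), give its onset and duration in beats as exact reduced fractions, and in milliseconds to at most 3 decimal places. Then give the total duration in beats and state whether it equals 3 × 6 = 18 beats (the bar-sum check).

1) 0.0ms=0b +3050.847ms=6b
2) 3050.847ms=6b +435.835ms=6/7b
3) 3486.683ms=48/7b +435.835ms=6/7b
4) 3922.518ms=54/7b +435.835ms=6/7b
5) 4358.354ms=60/7b +435.835ms=6/7b
6) 4794.189ms=66/7b +435.835ms=6/7b
7) 5230.024ms=72/7b +435.835ms=6/7b
8) 5665.86ms=78/7b +435.835ms=6/7b
9) 6101.695ms=12b +762.712ms=3/2b
10) 6864.407ms=27/2b +762.712ms=3/2b
11) 7627.119ms=15b +305.085ms=3/5b
12) 7932.203ms=78/5b +305.085ms=3/5b
13) 8237.288ms=81/5b +610.169ms=6/5b
14) 8847.458ms=87/5b +305.085ms=3/5b
Σ=18b of 18 (118bpm 6/8) — PASS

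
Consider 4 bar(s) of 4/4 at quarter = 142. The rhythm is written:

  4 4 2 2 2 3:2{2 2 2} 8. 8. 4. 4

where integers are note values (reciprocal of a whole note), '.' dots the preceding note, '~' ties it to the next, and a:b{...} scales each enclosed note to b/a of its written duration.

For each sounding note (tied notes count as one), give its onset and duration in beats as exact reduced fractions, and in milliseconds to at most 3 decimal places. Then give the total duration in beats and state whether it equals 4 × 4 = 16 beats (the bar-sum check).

1) 0.0ms=0b +422.535ms=1b
2) 422.535ms=1b +422.535ms=1b
3) 845.07ms=2b +845.07ms=2b
4) 1690.141ms=4b +845.07ms=2b
5) 2535.211ms=6b +845.07ms=2b
6) 3380.282ms=8b +563.38ms=4/3b
7) 3943.662ms=28/3b +563.38ms=4/3b
8) 4507.042ms=32/3b +563.38ms=4/3b
9) 5070.423ms=12b +316.901ms=3/4b
10) 5387.324ms=51/4b +316.901ms=3/4b
11) 5704.225ms=27/2b +633.803ms=3/2b
12) 6338.028ms=15b +422.535ms=1b
Σ=16b of 16 (142bpm 4/4) — PASS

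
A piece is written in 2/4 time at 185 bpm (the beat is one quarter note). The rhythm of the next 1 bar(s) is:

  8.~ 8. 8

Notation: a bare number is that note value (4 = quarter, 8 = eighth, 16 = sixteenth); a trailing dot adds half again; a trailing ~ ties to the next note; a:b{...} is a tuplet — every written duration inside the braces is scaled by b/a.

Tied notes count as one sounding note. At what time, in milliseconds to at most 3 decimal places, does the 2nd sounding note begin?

note 2 onset = 3/2b = 486.486ms

1. 0.0ms @ 0 + 486.486ms (3/2)
2. 486.486ms @ 3/2 + 162.162ms (1/2)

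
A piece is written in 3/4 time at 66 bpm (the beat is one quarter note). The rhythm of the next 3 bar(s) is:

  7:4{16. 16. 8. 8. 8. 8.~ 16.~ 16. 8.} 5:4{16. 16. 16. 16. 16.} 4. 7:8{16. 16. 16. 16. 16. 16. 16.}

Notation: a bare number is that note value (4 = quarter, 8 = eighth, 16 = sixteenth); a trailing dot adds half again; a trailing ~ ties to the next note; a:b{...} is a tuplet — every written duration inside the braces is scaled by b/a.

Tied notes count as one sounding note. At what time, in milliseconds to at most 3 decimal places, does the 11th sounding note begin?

note 11 onset = 39/10b = 3545.455ms

1. 0.0ms @ 0 + 194.805ms (3/14)
2. 194.805ms @ 3/14 + 194.805ms (3/14)
3. 389.61ms @ 3/7 + 389.61ms (3/7)
4. 779.221ms @ 6/7 + 389.61ms (3/7)
5. 1168.831ms @ 9/7 + 389.61ms (3/7)
6. 1558.442ms @ 12/7 + 779.221ms (6/7)
7. 2337.662ms @ 18/7 + 389.61ms (3/7)
8. 2727.273ms @ 3 + 272.727ms (3/10)
9. 3000.0ms @ 33/10 + 272.727ms (3/10)
10. 3272.727ms @ 18/5 + 272.727ms (3/10)
11. 3545.455ms @ 39/10 + 272.727ms (3/10)
12. 3818.182ms @ 21/5 + 272.727ms (3/10)
13. 4090.909ms @ 9/2 + 1363.636ms (3/2)
14. 5454.545ms @ 6 + 389.61ms (3/7)
15. 5844.156ms @ 45/7 + 389.61ms (3/7)
16. 6233.766ms @ 48/7 + 389.61ms (3/7)
17. 6623.377ms @ 51/7 + 389.61ms (3/7)
18. 7012.987ms @ 54/7 + 389.61ms (3/7)
19. 7402.597ms @ 57/7 + 389.61ms (3/7)
20. 7792.208ms @ 60/7 + 389.61ms (3/7)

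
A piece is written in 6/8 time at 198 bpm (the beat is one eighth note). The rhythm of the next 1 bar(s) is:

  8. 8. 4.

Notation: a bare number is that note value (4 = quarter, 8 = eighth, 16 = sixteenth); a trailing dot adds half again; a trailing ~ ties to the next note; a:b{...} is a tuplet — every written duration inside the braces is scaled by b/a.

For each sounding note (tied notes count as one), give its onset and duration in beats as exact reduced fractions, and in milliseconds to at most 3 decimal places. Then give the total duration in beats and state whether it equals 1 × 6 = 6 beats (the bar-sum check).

1) 0.0ms=0b +454.545ms=3/2b
2) 454.545ms=3/2b +454.545ms=3/2b
3) 909.091ms=3b +909.091ms=3b
Σ=6b of 6 (198bpm 6/8) — PASS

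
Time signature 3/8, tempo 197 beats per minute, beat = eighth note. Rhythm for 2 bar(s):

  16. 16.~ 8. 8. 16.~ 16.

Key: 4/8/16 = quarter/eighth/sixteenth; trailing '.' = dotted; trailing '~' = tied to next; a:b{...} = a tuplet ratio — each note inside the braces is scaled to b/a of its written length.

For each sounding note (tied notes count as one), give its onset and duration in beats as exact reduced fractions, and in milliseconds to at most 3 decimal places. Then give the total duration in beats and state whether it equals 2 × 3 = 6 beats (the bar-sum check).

1) 0.0ms=0b +228.426ms=3/4b
2) 228.426ms=3/4b +685.279ms=9/4b
3) 913.706ms=3b +456.853ms=3/2b
4) 1370.558ms=9/2b +456.853ms=3/2b
Σ=6b of 6 (197bpm 3/8) — PASS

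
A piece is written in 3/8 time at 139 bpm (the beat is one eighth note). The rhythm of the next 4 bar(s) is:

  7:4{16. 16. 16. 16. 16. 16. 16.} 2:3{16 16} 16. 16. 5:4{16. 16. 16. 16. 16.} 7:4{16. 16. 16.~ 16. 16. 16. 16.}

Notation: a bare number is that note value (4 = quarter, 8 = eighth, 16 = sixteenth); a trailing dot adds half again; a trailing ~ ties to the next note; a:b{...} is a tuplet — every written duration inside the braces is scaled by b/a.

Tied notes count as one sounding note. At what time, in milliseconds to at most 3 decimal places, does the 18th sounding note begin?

1. 0.0ms @ 0 + 184.995ms (3/7)
2. 184.995ms @ 3/7 + 184.995ms (3/7)
3. 369.99ms @ 6/7 + 184.995ms (3/7)
4. 554.985ms @ 9/7 + 184.995ms (3/7)
5. 739.979ms @ 12/7 + 184.995ms (3/7)
6. 924.974ms @ 15/7 + 184.995ms (3/7)
7. 1109.969ms @ 18/7 + 184.995ms (3/7)
8. 1294.964ms @ 3 + 323.741ms (3/4)
9. 1618.705ms @ 15/4 + 323.741ms (3/4)
10. 1942.446ms @ 9/2 + 323.741ms (3/4)
11. 2266.187ms @ 21/4 + 323.741ms (3/4)
12. 2589.928ms @ 6 + 258.993ms (3/5)
13. 2848.921ms @ 33/5 + 258.993ms (3/5)
14. 3107.914ms @ 36/5 + 258.993ms (3/5)
15. 3366.906ms @ 39/5 + 258.993ms (3/5)
16. 3625.899ms @ 42/5 + 258.993ms (3/5)
17. 3884.892ms @ 9 + 184.995ms (3/7)
18. 4069.887ms @ 66/7 + 184.995ms (3/7)
19. 4254.882ms @ 69/7 + 369.99ms (6/7)
20. 4624.872ms @ 75/7 + 184.995ms (3/7)
21. 4809.866ms @ 78/7 + 184.995ms (3/7)
22. 4994.861ms @ 81/7 + 184.995ms (3/7)

note 18 onset = 66/7b = 4069.887ms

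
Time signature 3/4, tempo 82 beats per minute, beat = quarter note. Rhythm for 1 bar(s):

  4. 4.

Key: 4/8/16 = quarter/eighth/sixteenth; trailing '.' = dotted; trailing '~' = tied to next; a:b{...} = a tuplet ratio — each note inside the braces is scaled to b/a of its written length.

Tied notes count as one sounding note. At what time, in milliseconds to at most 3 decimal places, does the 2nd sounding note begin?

note 2 onset = 3/2b = 1097.561ms

1. 0.0ms @ 0 + 1097.561ms (3/2)
2. 1097.561ms @ 3/2 + 1097.561ms (3/2)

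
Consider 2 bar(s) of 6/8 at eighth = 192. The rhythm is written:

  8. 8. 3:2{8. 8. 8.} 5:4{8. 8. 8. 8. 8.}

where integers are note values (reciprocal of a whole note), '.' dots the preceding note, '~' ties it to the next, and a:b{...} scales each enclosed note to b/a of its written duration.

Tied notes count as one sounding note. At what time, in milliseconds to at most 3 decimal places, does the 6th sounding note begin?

note 6 onset = 6b = 1875.0ms

1. 0.0ms @ 0 + 468.75ms (3/2)
2. 468.75ms @ 3/2 + 468.75ms (3/2)
3. 937.5ms @ 3 + 312.5ms (1)
4. 1250.0ms @ 4 + 312.5ms (1)
5. 1562.5ms @ 5 + 312.5ms (1)
6. 1875.0ms @ 6 + 375.0ms (6/5)
7. 2250.0ms @ 36/5 + 375.0ms (6/5)
8. 2625.0ms @ 42/5 + 375.0ms (6/5)
9. 3000.0ms @ 48/5 + 375.0ms (6/5)
10. 3375.0ms @ 54/5 + 375.0ms (6/5)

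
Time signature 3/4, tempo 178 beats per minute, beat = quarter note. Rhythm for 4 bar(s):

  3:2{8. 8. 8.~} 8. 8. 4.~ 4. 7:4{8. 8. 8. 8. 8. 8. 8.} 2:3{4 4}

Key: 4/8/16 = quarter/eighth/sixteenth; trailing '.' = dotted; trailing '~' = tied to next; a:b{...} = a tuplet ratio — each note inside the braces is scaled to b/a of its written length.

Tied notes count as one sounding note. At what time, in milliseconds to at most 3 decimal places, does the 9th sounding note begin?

note 9 onset = 51/7b = 2455.859ms

1. 0.0ms @ 0 + 168.539ms (1/2)
2. 168.539ms @ 1/2 + 168.539ms (1/2)
3. 337.079ms @ 1 + 421.348ms (5/4)
4. 758.427ms @ 9/4 + 252.809ms (3/4)
5. 1011.236ms @ 3 + 1011.236ms (3)
6. 2022.472ms @ 6 + 144.462ms (3/7)
7. 2166.934ms @ 45/7 + 144.462ms (3/7)
8. 2311.396ms @ 48/7 + 144.462ms (3/7)
9. 2455.859ms @ 51/7 + 144.462ms (3/7)
10. 2600.321ms @ 54/7 + 144.462ms (3/7)
11. 2744.783ms @ 57/7 + 144.462ms (3/7)
12. 2889.246ms @ 60/7 + 144.462ms (3/7)
13. 3033.708ms @ 9 + 505.618ms (3/2)
14. 3539.326ms @ 21/2 + 505.618ms (3/2)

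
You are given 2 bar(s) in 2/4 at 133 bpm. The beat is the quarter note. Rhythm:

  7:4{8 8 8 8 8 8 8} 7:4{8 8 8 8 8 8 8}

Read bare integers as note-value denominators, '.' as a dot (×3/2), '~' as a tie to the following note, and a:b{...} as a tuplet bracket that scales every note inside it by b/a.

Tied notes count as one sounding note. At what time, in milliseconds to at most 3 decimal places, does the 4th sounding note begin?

1. 0.0ms @ 0 + 128.894ms (2/7)
2. 128.894ms @ 2/7 + 128.894ms (2/7)
3. 257.787ms @ 4/7 + 128.894ms (2/7)
4. 386.681ms @ 6/7 + 128.894ms (2/7)
5. 515.575ms @ 8/7 + 128.894ms (2/7)
6. 644.468ms @ 10/7 + 128.894ms (2/7)
7. 773.362ms @ 12/7 + 128.894ms (2/7)
8. 902.256ms @ 2 + 128.894ms (2/7)
9. 1031.149ms @ 16/7 + 128.894ms (2/7)
10. 1160.043ms @ 18/7 + 128.894ms (2/7)
11. 1288.937ms @ 20/7 + 128.894ms (2/7)
12. 1417.83ms @ 22/7 + 128.894ms (2/7)
13. 1546.724ms @ 24/7 + 128.894ms (2/7)
14. 1675.618ms @ 26/7 + 128.894ms (2/7)

note 4 onset = 6/7b = 386.681ms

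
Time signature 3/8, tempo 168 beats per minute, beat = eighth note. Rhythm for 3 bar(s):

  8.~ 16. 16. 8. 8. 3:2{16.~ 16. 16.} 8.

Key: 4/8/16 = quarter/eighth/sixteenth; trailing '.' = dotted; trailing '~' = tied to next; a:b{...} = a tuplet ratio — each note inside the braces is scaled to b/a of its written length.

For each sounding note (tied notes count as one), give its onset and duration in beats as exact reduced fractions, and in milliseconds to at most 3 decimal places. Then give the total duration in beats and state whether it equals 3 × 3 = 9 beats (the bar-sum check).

1) 0.0ms=0b +803.571ms=9/4b
2) 803.571ms=9/4b +267.857ms=3/4b
3) 1071.429ms=3b +535.714ms=3/2b
4) 1607.143ms=9/2b +535.714ms=3/2b
5) 2142.857ms=6b +357.143ms=1b
6) 2500.0ms=7b +178.571ms=1/2b
7) 2678.571ms=15/2b +535.714ms=3/2b
Σ=9b of 9 (168bpm 3/8) — PASS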